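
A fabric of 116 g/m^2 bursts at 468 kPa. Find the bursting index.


Formula: Bursting Index = Bursting Strength / Fabric GSM
BI = 468 kPa / 116 g/m^2
BI = 4.034 kPa/(g/m^2)

4.034 kPa/(g/m^2)


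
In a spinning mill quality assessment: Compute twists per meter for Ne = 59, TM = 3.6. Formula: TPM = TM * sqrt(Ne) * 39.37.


Formula: TPM = TM * sqrt(Ne) * 39.37
Step 1: sqrt(Ne) = sqrt(59) = 7.6811
Step 2: TM * sqrt(Ne) = 3.6 * 7.6811 = 27.652
Step 3: TPM = 27.652 * 39.37 = 1089 twists/m

1089 twists/m


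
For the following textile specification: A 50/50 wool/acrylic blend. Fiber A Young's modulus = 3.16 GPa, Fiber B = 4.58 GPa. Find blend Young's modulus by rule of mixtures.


Formula: Blend property = (fraction_A * property_A) + (fraction_B * property_B)
Step 1: Contribution A = 50/100 * 3.16 GPa = 1.58 GPa
Step 2: Contribution B = 50/100 * 4.58 GPa = 2.29 GPa
Step 3: Blend Young's modulus = 1.58 + 2.29 = 3.87 GPa

3.87 GPa


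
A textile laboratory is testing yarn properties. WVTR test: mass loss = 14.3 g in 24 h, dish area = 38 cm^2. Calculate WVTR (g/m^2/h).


Formula: WVTR = mass_loss / (area * time)
Step 1: Convert area: 38 cm^2 = 0.0038 m^2
Step 2: WVTR = 14.3 g / (0.0038 m^2 * 24 h)
Step 3: WVTR = 14.3 / 0.0912 = 156.8 g/m^2/h

156.8 g/m^2/h


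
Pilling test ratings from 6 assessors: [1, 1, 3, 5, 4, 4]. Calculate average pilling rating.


Formula: Mean = sum / count
Sum = 1 + 1 + 3 + 5 + 4 + 4 = 18
Mean = 18 / 6 = 3.0

3.0


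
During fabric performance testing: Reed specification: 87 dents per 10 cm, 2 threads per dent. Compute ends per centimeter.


Formula: EPC = (dents per 10 cm * ends per dent) / 10
Step 1: Total ends per 10 cm = 87 * 2 = 174
Step 2: EPC = 174 / 10 = 17.4 ends/cm

17.4 ends/cm


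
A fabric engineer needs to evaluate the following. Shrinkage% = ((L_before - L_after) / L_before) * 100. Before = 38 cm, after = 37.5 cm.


Formula: Shrinkage% = ((L_before - L_after) / L_before) * 100
Step 1: Shrinkage = 38 - 37.5 = 0.5 cm
Step 2: Shrinkage% = (0.5 / 38) * 100
Step 3: Shrinkage% = 0.013158 * 100 = 1.3158% ≈ 1.3%

1.3%


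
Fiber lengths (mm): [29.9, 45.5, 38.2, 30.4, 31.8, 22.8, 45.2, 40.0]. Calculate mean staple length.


Formula: Mean = sum of lengths / count
Sum = 29.9 + 45.5 + 38.2 + 30.4 + 31.8 + 22.8 + 45.2 + 40.0
Sum = 283.8 mm
Mean = 283.8 / 8 = 35.48 mm

35.48 mm


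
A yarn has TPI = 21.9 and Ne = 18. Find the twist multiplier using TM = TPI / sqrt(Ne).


Formula: TM = TPI / sqrt(Ne)
Step 1: sqrt(Ne) = sqrt(18) = 4.2426
Step 2: TM = 21.9 / 4.2426 = 5.16

5.16 TM


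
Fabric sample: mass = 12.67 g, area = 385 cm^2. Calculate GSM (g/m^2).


Formula: GSM = mass_g / area_m2
Step 1: Convert area: 385 cm^2 = 385 / 10000 = 0.0385 m^2
Step 2: GSM = 12.67 g / 0.0385 m^2 = 329.1 g/m^2

329.1 g/m^2


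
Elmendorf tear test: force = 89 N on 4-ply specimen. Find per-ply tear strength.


Formula: Per-ply strength = Total force / Number of plies
Per-ply = 89 N / 4
Per-ply = 22.25 N

22.25 N


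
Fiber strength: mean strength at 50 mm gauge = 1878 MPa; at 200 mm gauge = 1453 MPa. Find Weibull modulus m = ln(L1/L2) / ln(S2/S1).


Formula: m = ln(L1/L2) / ln(S2/S1)
Step 1: ln(L1/L2) = ln(50/200) = -1.38629
Step 2: S2/S1 = 1453/1878 = 0.7737
Step 3: ln(S2/S1) = ln(0.7737) = -0.25657
Step 4: m = -1.38629 / -0.25657 = 5.40

5.40 (Weibull m)


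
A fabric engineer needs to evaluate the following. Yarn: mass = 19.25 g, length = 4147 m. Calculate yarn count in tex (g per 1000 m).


Formula: Tex = (mass_g / length_m) * 1000
Substituting: Tex = (19.25 / 4147) * 1000
Intermediate: 19.25 / 4147 = 0.00464191 g/m
Tex = 0.00464191 * 1000 = 4.64 tex

4.64 tex


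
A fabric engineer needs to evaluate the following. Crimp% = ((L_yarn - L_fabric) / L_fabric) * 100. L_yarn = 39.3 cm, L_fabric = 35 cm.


Formula: Crimp% = ((L_yarn - L_fabric) / L_fabric) * 100
Step 1: Extension = 39.3 - 35 = 4.3 cm
Step 2: Crimp% = (4.3 / 35) * 100
Step 3: Crimp% = 0.122857 * 100 = 12.2857% ≈ 12.3%

12.3%


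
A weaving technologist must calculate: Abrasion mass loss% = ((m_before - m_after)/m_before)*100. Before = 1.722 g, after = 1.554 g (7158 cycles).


Formula: Mass loss% = ((m_before - m_after) / m_before) * 100
Step 1: Mass loss = 1.722 - 1.554 = 0.168 g
Step 2: Ratio = 0.168 / 1.722 = 0.097561
Step 3: Mass loss% = 0.097561 * 100 = 9.7561% ≈ 9.76%

9.76%


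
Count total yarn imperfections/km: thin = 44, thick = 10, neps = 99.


Formula: Total = thin places + thick places + neps
Total = 44 + 10 + 99
Total = 153 imperfections/km

153 imperfections/km


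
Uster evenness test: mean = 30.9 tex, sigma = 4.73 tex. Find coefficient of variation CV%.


Formula: CV% = (standard deviation / mean) * 100
Step 1: Ratio = 4.73 / 30.9 = 0.153074
Step 2: CV% = 0.153074 * 100 = 15.3074% ≈ 15.3%

15.3%


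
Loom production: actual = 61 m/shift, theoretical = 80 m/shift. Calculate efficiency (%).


Formula: Efficiency% = (Actual output / Theoretical output) * 100
Efficiency% = (61 / 80) * 100
Efficiency% = 0.7625 * 100 = 76.25% ≈ 76.3%

76.3%


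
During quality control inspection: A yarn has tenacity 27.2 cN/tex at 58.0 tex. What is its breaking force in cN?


Formula: Breaking force = Tenacity * Linear density
F = 27.2 cN/tex * 58.0 tex
F = 1577.60 cN

1577.60 cN


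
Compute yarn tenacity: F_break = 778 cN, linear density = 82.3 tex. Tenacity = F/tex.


Formula: Tenacity = Breaking force / Linear density
Tenacity = 778 cN / 82.3 tex
Tenacity = 9.45 cN/tex

9.45 cN/tex


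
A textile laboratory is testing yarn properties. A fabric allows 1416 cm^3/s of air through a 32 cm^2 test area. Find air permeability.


Formula: Air Permeability = Airflow / Test Area
AP = 1416 cm^3/s / 32 cm^2
AP = 44.3 cm^3/s/cm^2

44.3 cm^3/s/cm^2


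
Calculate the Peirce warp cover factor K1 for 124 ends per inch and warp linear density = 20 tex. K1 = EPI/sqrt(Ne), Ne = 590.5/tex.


Formula: K1 = EPI / sqrt(Ne), with Ne = 590.5 / tex_warp
Step 1: Ne = 590.5 / 20 = 29.525
Step 2: sqrt(Ne) = sqrt(29.525) = 5.4337
Step 3: K1 = 124 / 5.4337 = 22.8

22.8


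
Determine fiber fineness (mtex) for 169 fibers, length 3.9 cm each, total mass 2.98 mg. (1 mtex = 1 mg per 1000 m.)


Formula: fineness (mtex) = mass (mg) / total length (km) = (mass_mg / total_length_m) * 1000
Step 1: Convert fiber length: 3.9 cm = 0.039 m
Step 2: Total fiber length = 169 * 0.039 = 6.591 m
Step 3: Linear density = 2.98 mg / 6.591 m = 0.4521 mg/m
Step 4: fineness = 0.4521 * 1000 = 452.1 mtex

452.1 mtex


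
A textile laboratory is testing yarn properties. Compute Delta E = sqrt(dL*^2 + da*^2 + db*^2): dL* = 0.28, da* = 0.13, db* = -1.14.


Formula: Delta E = sqrt(dL*^2 + da*^2 + db*^2)
Step 1: dL*^2 = 0.28^2 = 0.0784
Step 2: da*^2 = 0.13^2 = 0.0169
Step 3: db*^2 = (-1.14)^2 = 1.2996
Step 4: Sum = 0.0784 + 0.0169 + 1.2996 = 1.3949
Step 5: Delta E = sqrt(1.3949) = 1.18

1.18 Delta E


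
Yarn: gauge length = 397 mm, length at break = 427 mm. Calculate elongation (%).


Formula: Elongation (%) = ((L_break - L0) / L0) * 100
Step 1: Extension = 427 - 397 = 30 mm
Step 2: Elongation = (30 / 397) * 100
Step 3: Elongation = 0.075567 * 100 = 7.5567% ≈ 7.6%

7.6%


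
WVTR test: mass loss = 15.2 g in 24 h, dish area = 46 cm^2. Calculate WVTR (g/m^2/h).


Formula: WVTR = mass_loss / (area * time)
Step 1: Convert area: 46 cm^2 = 0.0046 m^2
Step 2: WVTR = 15.2 g / (0.0046 m^2 * 24 h)
Step 3: WVTR = 15.2 / 0.1104 = 137.7 g/m^2/h

137.7 g/m^2/h


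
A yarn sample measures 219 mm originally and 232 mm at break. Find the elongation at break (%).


Formula: Elongation (%) = ((L_break - L0) / L0) * 100
Step 1: Extension = 232 - 219 = 13 mm
Step 2: Elongation = (13 / 219) * 100
Step 3: Elongation = 0.059361 * 100 = 5.9361% ≈ 5.9%

5.9%


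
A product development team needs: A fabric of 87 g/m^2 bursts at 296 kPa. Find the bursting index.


Formula: Bursting Index = Bursting Strength / Fabric GSM
BI = 296 kPa / 87 g/m^2
BI = 3.402 kPa/(g/m^2)

3.402 kPa/(g/m^2)


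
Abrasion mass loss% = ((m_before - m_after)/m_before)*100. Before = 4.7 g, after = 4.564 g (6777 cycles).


Formula: Mass loss% = ((m_before - m_after) / m_before) * 100
Step 1: Mass loss = 4.7 - 4.564 = 0.136 g
Step 2: Ratio = 0.136 / 4.7 = 0.0289362
Step 3: Mass loss% = 0.0289362 * 100 = 2.89362% ≈ 2.89%

2.89%


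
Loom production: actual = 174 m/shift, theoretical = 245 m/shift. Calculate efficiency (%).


Formula: Efficiency% = (Actual output / Theoretical output) * 100
Efficiency% = (174 / 245) * 100
Efficiency% = 0.710204 * 100 = 71.0204% ≈ 71.0%

71.0%


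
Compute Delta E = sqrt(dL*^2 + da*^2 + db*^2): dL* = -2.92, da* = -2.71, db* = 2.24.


Formula: Delta E = sqrt(dL*^2 + da*^2 + db*^2)
Step 1: dL*^2 = (-2.92)^2 = 8.5264
Step 2: da*^2 = (-2.71)^2 = 7.3441
Step 3: db*^2 = 2.24^2 = 5.0176
Step 4: Sum = 8.5264 + 7.3441 + 5.0176 = 20.8881
Step 5: Delta E = sqrt(20.8881) = 4.57

4.57 Delta E


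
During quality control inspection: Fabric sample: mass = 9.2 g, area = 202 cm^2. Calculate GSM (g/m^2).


Formula: GSM = mass_g / area_m2
Step 1: Convert area: 202 cm^2 = 202 / 10000 = 0.0202 m^2
Step 2: GSM = 9.2 g / 0.0202 m^2 = 455.4 g/m^2

455.4 g/m^2


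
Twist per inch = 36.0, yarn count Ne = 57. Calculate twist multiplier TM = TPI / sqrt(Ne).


Formula: TM = TPI / sqrt(Ne)
Step 1: sqrt(Ne) = sqrt(57) = 7.5498
Step 2: TM = 36.0 / 7.5498 = 4.77

4.77 TM


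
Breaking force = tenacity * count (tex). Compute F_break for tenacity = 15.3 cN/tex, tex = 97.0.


Formula: Breaking force = Tenacity * Linear density
F = 15.3 cN/tex * 97.0 tex
F = 1484.10 cN

1484.10 cN


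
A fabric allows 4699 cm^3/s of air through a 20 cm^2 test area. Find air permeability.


Formula: Air Permeability = Airflow / Test Area
AP = 4699 cm^3/s / 20 cm^2
AP = 235.0 cm^3/s/cm^2

235.0 cm^3/s/cm^2


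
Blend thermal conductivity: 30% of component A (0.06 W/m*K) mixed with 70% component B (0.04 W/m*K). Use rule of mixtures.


Formula: Blend property = (fraction_A * property_A) + (fraction_B * property_B)
Step 1: Contribution A = 30/100 * 0.06 W/m*K = 0.018 W/m*K
Step 2: Contribution B = 70/100 * 0.04 W/m*K = 0.028 W/m*K
Step 3: Blend thermal conductivity = 0.018 + 0.028 = 0.046 W/m*K

0.046 W/m*K


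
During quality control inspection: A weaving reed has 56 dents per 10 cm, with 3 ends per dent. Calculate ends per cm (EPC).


Formula: EPC = (dents per 10 cm * ends per dent) / 10
Step 1: Total ends per 10 cm = 56 * 3 = 168
Step 2: EPC = 168 / 10 = 16.8 ends/cm

16.8 ends/cm


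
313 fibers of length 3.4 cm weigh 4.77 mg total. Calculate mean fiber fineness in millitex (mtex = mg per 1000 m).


Formula: fineness (mtex) = mass (mg) / total length (km) = (mass_mg / total_length_m) * 1000
Step 1: Convert fiber length: 3.4 cm = 0.034 m
Step 2: Total fiber length = 313 * 0.034 = 10.642 m
Step 3: Linear density = 4.77 mg / 10.642 m = 0.4482 mg/m
Step 4: fineness = 0.4482 * 1000 = 448.2 mtex

448.2 mtex


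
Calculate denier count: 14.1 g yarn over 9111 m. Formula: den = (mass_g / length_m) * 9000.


Formula: den = (mass_g / length_m) * 9000
Substituting: den = (14.1 / 9111) * 9000
Intermediate: 14.1 / 9111 = 0.00154758 g/m
den = 0.00154758 * 9000 = 13.9 denier

13.9 denier


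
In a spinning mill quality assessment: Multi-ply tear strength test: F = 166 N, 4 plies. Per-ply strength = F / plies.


Formula: Per-ply strength = Total force / Number of plies
Per-ply = 166 N / 4
Per-ply = 41.5 N

41.5 N


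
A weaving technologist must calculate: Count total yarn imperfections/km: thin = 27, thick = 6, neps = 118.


Formula: Total = thin places + thick places + neps
Total = 27 + 6 + 118
Total = 151 imperfections/km

151 imperfections/km


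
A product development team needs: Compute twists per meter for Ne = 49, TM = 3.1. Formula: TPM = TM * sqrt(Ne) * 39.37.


Formula: TPM = TM * sqrt(Ne) * 39.37
Step 1: sqrt(Ne) = sqrt(49) = 7
Step 2: TM * sqrt(Ne) = 3.1 * 7 = 21.7
Step 3: TPM = 21.7 * 39.37 = 854 twists/m

854 twists/m


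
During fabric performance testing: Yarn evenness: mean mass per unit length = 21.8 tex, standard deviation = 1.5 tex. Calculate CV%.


Formula: CV% = (standard deviation / mean) * 100
Step 1: Ratio = 1.5 / 21.8 = 0.068807
Step 2: CV% = 0.068807 * 100 = 6.8807% ≈ 6.9%

6.9%


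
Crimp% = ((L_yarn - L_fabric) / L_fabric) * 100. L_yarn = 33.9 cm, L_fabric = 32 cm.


Formula: Crimp% = ((L_yarn - L_fabric) / L_fabric) * 100
Step 1: Extension = 33.9 - 32 = 1.9 cm
Step 2: Crimp% = (1.9 / 32) * 100
Step 3: Crimp% = 0.059375 * 100 = 5.9375% ≈ 5.9%

5.9%


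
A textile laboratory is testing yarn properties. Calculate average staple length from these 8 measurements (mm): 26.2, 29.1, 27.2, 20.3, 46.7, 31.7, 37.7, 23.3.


Formula: Mean = sum of lengths / count
Sum = 26.2 + 29.1 + 27.2 + 20.3 + 46.7 + 31.7 + 37.7 + 23.3
Sum = 242.2 mm
Mean = 242.2 / 8 = 30.28 mm

30.28 mm


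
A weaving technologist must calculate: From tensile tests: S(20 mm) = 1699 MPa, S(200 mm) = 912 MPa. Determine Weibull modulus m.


Formula: m = ln(L1/L2) / ln(S2/S1)
Step 1: ln(L1/L2) = ln(20/200) = -2.30259
Step 2: S2/S1 = 912/1699 = 0.53679
Step 3: ln(S2/S1) = ln(0.53679) = -0.62215
Step 4: m = -2.30259 / -0.62215 = 3.70

3.70 (Weibull m)


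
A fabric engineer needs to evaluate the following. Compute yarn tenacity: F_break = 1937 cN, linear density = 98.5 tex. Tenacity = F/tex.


Formula: Tenacity = Breaking force / Linear density
Tenacity = 1937 cN / 98.5 tex
Tenacity = 19.66 cN/tex

19.66 cN/tex


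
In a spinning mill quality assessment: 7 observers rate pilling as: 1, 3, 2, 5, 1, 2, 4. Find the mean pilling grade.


Formula: Mean = sum / count
Sum = 1 + 3 + 2 + 5 + 1 + 2 + 4 = 18
Mean = 18 / 7 = 2.6

2.6


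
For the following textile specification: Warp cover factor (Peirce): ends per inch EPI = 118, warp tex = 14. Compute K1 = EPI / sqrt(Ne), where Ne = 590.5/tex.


Formula: K1 = EPI / sqrt(Ne), with Ne = 590.5 / tex_warp
Step 1: Ne = 590.5 / 14 = 42.179
Step 2: sqrt(Ne) = sqrt(42.179) = 6.4945
Step 3: K1 = 118 / 6.4945 = 18.2

18.2


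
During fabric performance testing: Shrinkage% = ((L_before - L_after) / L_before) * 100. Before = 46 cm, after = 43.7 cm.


Formula: Shrinkage% = ((L_before - L_after) / L_before) * 100
Step 1: Shrinkage = 46 - 43.7 = 2.3 cm
Step 2: Shrinkage% = (2.3 / 46) * 100
Step 3: Shrinkage% = 0.05 * 100 = 5.0%

5.0%


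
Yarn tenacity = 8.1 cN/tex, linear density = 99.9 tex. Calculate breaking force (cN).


Formula: Breaking force = Tenacity * Linear density
F = 8.1 cN/tex * 99.9 tex
F = 809.19 cN

809.19 cN


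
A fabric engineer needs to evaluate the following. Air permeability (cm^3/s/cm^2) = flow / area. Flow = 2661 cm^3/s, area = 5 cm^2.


Formula: Air Permeability = Airflow / Test Area
AP = 2661 cm^3/s / 5 cm^2
AP = 532.2 cm^3/s/cm^2

532.2 cm^3/s/cm^2


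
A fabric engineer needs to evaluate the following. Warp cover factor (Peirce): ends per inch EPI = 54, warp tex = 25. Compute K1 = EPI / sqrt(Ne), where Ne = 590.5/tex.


Formula: K1 = EPI / sqrt(Ne), with Ne = 590.5 / tex_warp
Step 1: Ne = 590.5 / 25 = 23.62
Step 2: sqrt(Ne) = sqrt(23.62) = 4.86
Step 3: K1 = 54 / 4.86 = 11.1

11.1


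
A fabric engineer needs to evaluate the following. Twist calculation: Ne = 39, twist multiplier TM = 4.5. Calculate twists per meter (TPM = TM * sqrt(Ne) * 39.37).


Formula: TPM = TM * sqrt(Ne) * 39.37
Step 1: sqrt(Ne) = sqrt(39) = 6.245
Step 2: TM * sqrt(Ne) = 4.5 * 6.245 = 28.1025
Step 3: TPM = 28.1025 * 39.37 = 1106 twists/m

1106 twists/m


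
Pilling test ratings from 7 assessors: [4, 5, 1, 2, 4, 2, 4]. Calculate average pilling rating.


Formula: Mean = sum / count
Sum = 4 + 5 + 1 + 2 + 4 + 2 + 4 = 22
Mean = 22 / 7 = 3.1

3.1


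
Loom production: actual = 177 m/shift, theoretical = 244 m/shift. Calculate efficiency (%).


Formula: Efficiency% = (Actual output / Theoretical output) * 100
Efficiency% = (177 / 244) * 100
Efficiency% = 0.72541 * 100 = 72.541% ≈ 72.5%

72.5%


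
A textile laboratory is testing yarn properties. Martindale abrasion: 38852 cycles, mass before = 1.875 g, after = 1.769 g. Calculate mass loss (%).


Formula: Mass loss% = ((m_before - m_after) / m_before) * 100
Step 1: Mass loss = 1.875 - 1.769 = 0.106 g
Step 2: Ratio = 0.106 / 1.875 = 0.0565333
Step 3: Mass loss% = 0.0565333 * 100 = 5.65333% ≈ 5.65%

5.65%


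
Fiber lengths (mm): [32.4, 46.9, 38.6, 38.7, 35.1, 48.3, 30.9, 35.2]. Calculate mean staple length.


Formula: Mean = sum of lengths / count
Sum = 32.4 + 46.9 + 38.6 + 38.7 + 35.1 + 48.3 + 30.9 + 35.2
Sum = 306.1 mm
Mean = 306.1 / 8 = 38.26 mm

38.26 mm


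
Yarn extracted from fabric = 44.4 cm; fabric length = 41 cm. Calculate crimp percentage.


Formula: Crimp% = ((L_yarn - L_fabric) / L_fabric) * 100
Step 1: Extension = 44.4 - 41 = 3.4 cm
Step 2: Crimp% = (3.4 / 41) * 100
Step 3: Crimp% = 0.082927 * 100 = 8.2927% ≈ 8.3%

8.3%


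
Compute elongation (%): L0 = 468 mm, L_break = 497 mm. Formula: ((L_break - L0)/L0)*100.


Formula: Elongation (%) = ((L_break - L0) / L0) * 100
Step 1: Extension = 497 - 468 = 29 mm
Step 2: Elongation = (29 / 468) * 100
Step 3: Elongation = 0.061966 * 100 = 6.1966% ≈ 6.2%

6.2%


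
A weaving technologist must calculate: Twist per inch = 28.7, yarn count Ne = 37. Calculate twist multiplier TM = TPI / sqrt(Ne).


Formula: TM = TPI / sqrt(Ne)
Step 1: sqrt(Ne) = sqrt(37) = 6.0828
Step 2: TM = 28.7 / 6.0828 = 4.72

4.72 TM


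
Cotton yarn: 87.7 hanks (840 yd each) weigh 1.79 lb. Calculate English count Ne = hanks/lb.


Formula: Ne = hanks / mass_lb
Substituting: Ne = 87.7 / 1.79
Ne = 49.0

49.0 Ne


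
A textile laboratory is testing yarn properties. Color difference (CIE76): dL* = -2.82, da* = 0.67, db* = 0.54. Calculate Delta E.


Formula: Delta E = sqrt(dL*^2 + da*^2 + db*^2)
Step 1: dL*^2 = (-2.82)^2 = 7.9524
Step 2: da*^2 = 0.67^2 = 0.4489
Step 3: db*^2 = 0.54^2 = 0.2916
Step 4: Sum = 7.9524 + 0.4489 + 0.2916 = 8.6929
Step 5: Delta E = sqrt(8.6929) = 2.95

2.95 Delta E


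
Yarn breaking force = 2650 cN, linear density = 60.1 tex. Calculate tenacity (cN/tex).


Formula: Tenacity = Breaking force / Linear density
Tenacity = 2650 cN / 60.1 tex
Tenacity = 44.09 cN/tex

44.09 cN/tex


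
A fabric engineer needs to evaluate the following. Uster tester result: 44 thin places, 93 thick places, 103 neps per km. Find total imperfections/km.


Formula: Total = thin places + thick places + neps
Total = 44 + 93 + 103
Total = 240 imperfections/km

240 imperfections/km


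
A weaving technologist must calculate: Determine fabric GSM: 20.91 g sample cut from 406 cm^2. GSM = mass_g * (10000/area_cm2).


Formula: GSM = mass_g / area_m2
Step 1: Convert area: 406 cm^2 = 406 / 10000 = 0.0406 m^2
Step 2: GSM = 20.91 g / 0.0406 m^2 = 515.0 g/m^2

515.0 g/m^2


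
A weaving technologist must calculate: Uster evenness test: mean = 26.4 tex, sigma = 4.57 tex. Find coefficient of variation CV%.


Formula: CV% = (standard deviation / mean) * 100
Step 1: Ratio = 4.57 / 26.4 = 0.173106
Step 2: CV% = 0.173106 * 100 = 17.3106% ≈ 17.3%

17.3%


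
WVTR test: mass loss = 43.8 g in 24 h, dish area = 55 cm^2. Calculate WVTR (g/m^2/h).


Formula: WVTR = mass_loss / (area * time)
Step 1: Convert area: 55 cm^2 = 0.0055 m^2
Step 2: WVTR = 43.8 g / (0.0055 m^2 * 24 h)
Step 3: WVTR = 43.8 / 0.132 = 331.8 g/m^2/h

331.8 g/m^2/h


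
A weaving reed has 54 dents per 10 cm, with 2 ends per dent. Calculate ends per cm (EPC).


Formula: EPC = (dents per 10 cm * ends per dent) / 10
Step 1: Total ends per 10 cm = 54 * 2 = 108
Step 2: EPC = 108 / 10 = 10.8 ends/cm

10.8 ends/cm


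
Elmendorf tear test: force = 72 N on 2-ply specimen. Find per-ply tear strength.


Formula: Per-ply strength = Total force / Number of plies
Per-ply = 72 N / 2
Per-ply = 36 N

36 N


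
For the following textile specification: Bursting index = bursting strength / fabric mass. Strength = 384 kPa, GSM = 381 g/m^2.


Formula: Bursting Index = Bursting Strength / Fabric GSM
BI = 384 kPa / 381 g/m^2
BI = 1.008 kPa/(g/m^2)

1.008 kPa/(g/m^2)


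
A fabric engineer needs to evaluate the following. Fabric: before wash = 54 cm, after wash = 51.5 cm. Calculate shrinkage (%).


Formula: Shrinkage% = ((L_before - L_after) / L_before) * 100
Step 1: Shrinkage = 54 - 51.5 = 2.5 cm
Step 2: Shrinkage% = (2.5 / 54) * 100
Step 3: Shrinkage% = 0.046296 * 100 = 4.6296% ≈ 4.6%

4.6%


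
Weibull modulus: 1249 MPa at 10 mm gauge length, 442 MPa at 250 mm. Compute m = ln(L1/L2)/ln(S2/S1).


Formula: m = ln(L1/L2) / ln(S2/S1)
Step 1: ln(L1/L2) = ln(10/250) = -3.21888
Step 2: S2/S1 = 442/1249 = 0.35388
Step 3: ln(S2/S1) = ln(0.35388) = -1.03880
Step 4: m = -3.21888 / -1.03880 = 3.10

3.10 (Weibull m)


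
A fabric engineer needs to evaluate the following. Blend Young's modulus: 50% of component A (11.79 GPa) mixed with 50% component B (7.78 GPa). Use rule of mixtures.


Formula: Blend property = (fraction_A * property_A) + (fraction_B * property_B)
Step 1: Contribution A = 50/100 * 11.79 GPa = 5.895 GPa
Step 2: Contribution B = 50/100 * 7.78 GPa = 3.89 GPa
Step 3: Blend Young's modulus = 5.895 + 3.89 = 9.785 GPa

9.785 GPa


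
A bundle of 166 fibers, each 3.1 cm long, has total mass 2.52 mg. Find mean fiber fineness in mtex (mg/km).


Formula: fineness (mtex) = mass (mg) / total length (km) = (mass_mg / total_length_m) * 1000
Step 1: Convert fiber length: 3.1 cm = 0.031 m
Step 2: Total fiber length = 166 * 0.031 = 5.146 m
Step 3: Linear density = 2.52 mg / 5.146 m = 0.4897 mg/m
Step 4: fineness = 0.4897 * 1000 = 489.7 mtex

489.7 mtex


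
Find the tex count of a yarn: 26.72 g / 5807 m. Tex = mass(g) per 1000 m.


Formula: Tex = (mass_g / length_m) * 1000
Substituting: Tex = (26.72 / 5807) * 1000
Intermediate: 26.72 / 5807 = 0.00460134 g/m
Tex = 0.00460134 * 1000 = 4.60 tex

4.60 tex


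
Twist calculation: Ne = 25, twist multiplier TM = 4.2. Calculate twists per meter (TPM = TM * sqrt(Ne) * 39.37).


Formula: TPM = TM * sqrt(Ne) * 39.37
Step 1: sqrt(Ne) = sqrt(25) = 5
Step 2: TM * sqrt(Ne) = 4.2 * 5 = 21
Step 3: TPM = 21 * 39.37 = 827 twists/m

827 twists/m


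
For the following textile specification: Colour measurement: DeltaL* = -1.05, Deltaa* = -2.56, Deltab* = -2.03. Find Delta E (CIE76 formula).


Formula: Delta E = sqrt(dL*^2 + da*^2 + db*^2)
Step 1: dL*^2 = (-1.05)^2 = 1.1025
Step 2: da*^2 = (-2.56)^2 = 6.5536
Step 3: db*^2 = (-2.03)^2 = 4.1209
Step 4: Sum = 1.1025 + 6.5536 + 4.1209 = 11.777
Step 5: Delta E = sqrt(11.777) = 3.43

3.43 Delta E


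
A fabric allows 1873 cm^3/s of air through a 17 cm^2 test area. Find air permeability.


Formula: Air Permeability = Airflow / Test Area
AP = 1873 cm^3/s / 17 cm^2
AP = 110.2 cm^3/s/cm^2

110.2 cm^3/s/cm^2


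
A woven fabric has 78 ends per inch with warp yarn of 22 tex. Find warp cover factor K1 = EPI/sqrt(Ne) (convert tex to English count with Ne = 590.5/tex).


Formula: K1 = EPI / sqrt(Ne), with Ne = 590.5 / tex_warp
Step 1: Ne = 590.5 / 22 = 26.841
Step 2: sqrt(Ne) = sqrt(26.841) = 5.1808
Step 3: K1 = 78 / 5.1808 = 15.1

15.1


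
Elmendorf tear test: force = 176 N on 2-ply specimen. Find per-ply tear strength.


Formula: Per-ply strength = Total force / Number of plies
Per-ply = 176 N / 2
Per-ply = 88 N

88 N


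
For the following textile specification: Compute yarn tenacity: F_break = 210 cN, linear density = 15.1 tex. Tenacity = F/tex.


Formula: Tenacity = Breaking force / Linear density
Tenacity = 210 cN / 15.1 tex
Tenacity = 13.91 cN/tex

13.91 cN/tex


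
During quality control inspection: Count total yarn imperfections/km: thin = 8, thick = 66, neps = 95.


Formula: Total = thin places + thick places + neps
Total = 8 + 66 + 95
Total = 169 imperfections/km

169 imperfections/km


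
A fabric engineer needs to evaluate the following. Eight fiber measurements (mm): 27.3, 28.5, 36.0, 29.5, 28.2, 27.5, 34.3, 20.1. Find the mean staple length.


Formula: Mean = sum of lengths / count
Sum = 27.3 + 28.5 + 36.0 + 29.5 + 28.2 + 27.5 + 34.3 + 20.1
Sum = 231.4 mm
Mean = 231.4 / 8 = 28.93 mm

28.93 mm


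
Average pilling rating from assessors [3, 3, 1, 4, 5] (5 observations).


Formula: Mean = sum / count
Sum = 3 + 3 + 1 + 4 + 5 = 16
Mean = 16 / 5 = 3.2

3.2


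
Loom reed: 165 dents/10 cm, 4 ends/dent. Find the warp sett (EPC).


Formula: EPC = (dents per 10 cm * ends per dent) / 10
Step 1: Total ends per 10 cm = 165 * 4 = 660
Step 2: EPC = 660 / 10 = 66.0 ends/cm

66.0 ends/cm


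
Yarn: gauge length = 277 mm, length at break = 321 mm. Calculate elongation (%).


Formula: Elongation (%) = ((L_break - L0) / L0) * 100
Step 1: Extension = 321 - 277 = 44 mm
Step 2: Elongation = (44 / 277) * 100
Step 3: Elongation = 0.158845 * 100 = 15.8845% ≈ 15.9%

15.9%


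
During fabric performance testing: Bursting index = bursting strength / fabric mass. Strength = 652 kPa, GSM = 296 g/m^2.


Formula: Bursting Index = Bursting Strength / Fabric GSM
BI = 652 kPa / 296 g/m^2
BI = 2.203 kPa/(g/m^2)

2.203 kPa/(g/m^2)


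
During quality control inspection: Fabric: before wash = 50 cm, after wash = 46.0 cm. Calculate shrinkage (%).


Formula: Shrinkage% = ((L_before - L_after) / L_before) * 100
Step 1: Shrinkage = 50 - 46.0 = 4.0 cm
Step 2: Shrinkage% = (4.0 / 50) * 100
Step 3: Shrinkage% = 0.08 * 100 = 8.0%

8.0%


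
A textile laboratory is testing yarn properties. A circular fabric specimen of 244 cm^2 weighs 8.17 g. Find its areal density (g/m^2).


Formula: GSM = mass_g / area_m2
Step 1: Convert area: 244 cm^2 = 244 / 10000 = 0.0244 m^2
Step 2: GSM = 8.17 g / 0.0244 m^2 = 334.8 g/m^2

334.8 g/m^2


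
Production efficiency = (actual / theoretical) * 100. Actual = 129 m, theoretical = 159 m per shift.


Formula: Efficiency% = (Actual output / Theoretical output) * 100
Efficiency% = (129 / 159) * 100
Efficiency% = 0.811321 * 100 = 81.1321% ≈ 81.1%

81.1%


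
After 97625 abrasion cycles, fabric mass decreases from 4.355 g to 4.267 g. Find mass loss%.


Formula: Mass loss% = ((m_before - m_after) / m_before) * 100
Step 1: Mass loss = 4.355 - 4.267 = 0.088 g
Step 2: Ratio = 0.088 / 4.355 = 0.0202067
Step 3: Mass loss% = 0.0202067 * 100 = 2.02067% ≈ 2.02%

2.02%


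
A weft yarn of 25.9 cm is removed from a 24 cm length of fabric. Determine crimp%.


Formula: Crimp% = ((L_yarn - L_fabric) / L_fabric) * 100
Step 1: Extension = 25.9 - 24 = 1.9 cm
Step 2: Crimp% = (1.9 / 24) * 100
Step 3: Crimp% = 0.079167 * 100 = 7.9167% ≈ 7.9%

7.9%


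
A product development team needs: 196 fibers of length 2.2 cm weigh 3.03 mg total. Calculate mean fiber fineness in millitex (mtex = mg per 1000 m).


Formula: fineness (mtex) = mass (mg) / total length (km) = (mass_mg / total_length_m) * 1000
Step 1: Convert fiber length: 2.2 cm = 0.022 m
Step 2: Total fiber length = 196 * 0.022 = 4.312 m
Step 3: Linear density = 3.03 mg / 4.312 m = 0.7027 mg/m
Step 4: fineness = 0.7027 * 1000 = 702.7 mtex

702.7 mtex


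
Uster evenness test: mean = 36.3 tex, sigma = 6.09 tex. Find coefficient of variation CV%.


Formula: CV% = (standard deviation / mean) * 100
Step 1: Ratio = 6.09 / 36.3 = 0.167769
Step 2: CV% = 0.167769 * 100 = 16.7769% ≈ 16.8%

16.8%


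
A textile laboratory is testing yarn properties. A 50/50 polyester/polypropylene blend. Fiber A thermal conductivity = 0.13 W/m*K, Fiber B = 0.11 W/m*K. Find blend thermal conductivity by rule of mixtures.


Formula: Blend property = (fraction_A * property_A) + (fraction_B * property_B)
Step 1: Contribution A = 50/100 * 0.13 W/m*K = 0.065 W/m*K
Step 2: Contribution B = 50/100 * 0.11 W/m*K = 0.055 W/m*K
Step 3: Blend thermal conductivity = 0.065 + 0.055 = 0.12 W/m*K

0.12 W/m*K


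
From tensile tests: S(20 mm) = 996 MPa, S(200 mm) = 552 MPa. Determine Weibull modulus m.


Formula: m = ln(L1/L2) / ln(S2/S1)
Step 1: ln(L1/L2) = ln(20/200) = -2.30259
Step 2: S2/S1 = 552/996 = 0.55422
Step 3: ln(S2/S1) = ln(0.55422) = -0.59019
Step 4: m = -2.30259 / -0.59019 = 3.90

3.90 (Weibull m)


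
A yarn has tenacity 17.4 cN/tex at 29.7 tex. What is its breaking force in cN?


Formula: Breaking force = Tenacity * Linear density
F = 17.4 cN/tex * 29.7 tex
F = 516.78 cN

516.78 cN


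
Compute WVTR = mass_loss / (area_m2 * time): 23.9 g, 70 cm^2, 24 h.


Formula: WVTR = mass_loss / (area * time)
Step 1: Convert area: 70 cm^2 = 0.007 m^2
Step 2: WVTR = 23.9 g / (0.007 m^2 * 24 h)
Step 3: WVTR = 23.9 / 0.168 = 142.3 g/m^2/h

142.3 g/m^2/h


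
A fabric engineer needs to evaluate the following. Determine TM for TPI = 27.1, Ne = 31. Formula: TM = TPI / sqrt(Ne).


Formula: TM = TPI / sqrt(Ne)
Step 1: sqrt(Ne) = sqrt(31) = 5.5678
Step 2: TM = 27.1 / 5.5678 = 4.87

4.87 TM


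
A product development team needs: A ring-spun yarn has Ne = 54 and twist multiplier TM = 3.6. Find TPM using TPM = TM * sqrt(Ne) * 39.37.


Formula: TPM = TM * sqrt(Ne) * 39.37
Step 1: sqrt(Ne) = sqrt(54) = 7.3485
Step 2: TM * sqrt(Ne) = 3.6 * 7.3485 = 26.4546
Step 3: TPM = 26.4546 * 39.37 = 1042 twists/m

1042 twists/m


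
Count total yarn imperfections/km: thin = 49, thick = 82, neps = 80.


Formula: Total = thin places + thick places + neps
Total = 49 + 82 + 80
Total = 211 imperfections/km

211 imperfections/km


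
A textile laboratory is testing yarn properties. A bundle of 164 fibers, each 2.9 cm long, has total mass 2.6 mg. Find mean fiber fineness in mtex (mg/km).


Formula: fineness (mtex) = mass (mg) / total length (km) = (mass_mg / total_length_m) * 1000
Step 1: Convert fiber length: 2.9 cm = 0.029 m
Step 2: Total fiber length = 164 * 0.029 = 4.756 m
Step 3: Linear density = 2.6 mg / 4.756 m = 0.5467 mg/m
Step 4: fineness = 0.5467 * 1000 = 546.7 mtex

546.7 mtex


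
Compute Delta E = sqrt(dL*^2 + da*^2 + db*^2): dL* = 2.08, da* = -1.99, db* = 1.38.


Formula: Delta E = sqrt(dL*^2 + da*^2 + db*^2)
Step 1: dL*^2 = 2.08^2 = 4.3264
Step 2: da*^2 = (-1.99)^2 = 3.9601
Step 3: db*^2 = 1.38^2 = 1.9044
Step 4: Sum = 4.3264 + 3.9601 + 1.9044 = 10.1909
Step 5: Delta E = sqrt(10.1909) = 3.19

3.19 Delta E


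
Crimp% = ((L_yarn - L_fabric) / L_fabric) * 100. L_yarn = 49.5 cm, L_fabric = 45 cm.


Formula: Crimp% = ((L_yarn - L_fabric) / L_fabric) * 100
Step 1: Extension = 49.5 - 45 = 4.5 cm
Step 2: Crimp% = (4.5 / 45) * 100
Step 3: Crimp% = 0.1 * 100 = 10.0%

10.0%


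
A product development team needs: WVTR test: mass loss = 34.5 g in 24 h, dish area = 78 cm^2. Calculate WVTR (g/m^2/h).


Formula: WVTR = mass_loss / (area * time)
Step 1: Convert area: 78 cm^2 = 0.0078 m^2
Step 2: WVTR = 34.5 g / (0.0078 m^2 * 24 h)
Step 3: WVTR = 34.5 / 0.1872 = 184.3 g/m^2/h

184.3 g/m^2/h


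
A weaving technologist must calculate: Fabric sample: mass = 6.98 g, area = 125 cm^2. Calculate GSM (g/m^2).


Formula: GSM = mass_g / area_m2
Step 1: Convert area: 125 cm^2 = 125 / 10000 = 0.0125 m^2
Step 2: GSM = 6.98 g / 0.0125 m^2 = 558.4 g/m^2

558.4 g/m^2


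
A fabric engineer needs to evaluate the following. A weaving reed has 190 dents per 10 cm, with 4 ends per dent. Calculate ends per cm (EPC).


Formula: EPC = (dents per 10 cm * ends per dent) / 10
Step 1: Total ends per 10 cm = 190 * 4 = 760
Step 2: EPC = 760 / 10 = 76.0 ends/cm

76.0 ends/cm


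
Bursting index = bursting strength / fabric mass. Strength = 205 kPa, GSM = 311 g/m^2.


Formula: Bursting Index = Bursting Strength / Fabric GSM
BI = 205 kPa / 311 g/m^2
BI = 0.659 kPa/(g/m^2)

0.659 kPa/(g/m^2)


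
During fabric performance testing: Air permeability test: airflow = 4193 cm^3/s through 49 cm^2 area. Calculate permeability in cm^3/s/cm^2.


Formula: Air Permeability = Airflow / Test Area
AP = 4193 cm^3/s / 49 cm^2
AP = 85.6 cm^3/s/cm^2

85.6 cm^3/s/cm^2


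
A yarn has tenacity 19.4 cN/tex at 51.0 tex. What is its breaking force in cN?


Formula: Breaking force = Tenacity * Linear density
F = 19.4 cN/tex * 51.0 tex
F = 989.40 cN

989.40 cN


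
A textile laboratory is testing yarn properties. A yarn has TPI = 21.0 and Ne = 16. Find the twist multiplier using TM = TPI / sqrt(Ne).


Formula: TM = TPI / sqrt(Ne)
Step 1: sqrt(Ne) = sqrt(16) = 4
Step 2: TM = 21.0 / 4 = 5.25

5.25 TM


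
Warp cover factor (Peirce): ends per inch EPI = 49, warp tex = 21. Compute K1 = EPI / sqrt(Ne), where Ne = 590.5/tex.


Formula: K1 = EPI / sqrt(Ne), with Ne = 590.5 / tex_warp
Step 1: Ne = 590.5 / 21 = 28.119
Step 2: sqrt(Ne) = sqrt(28.119) = 5.3027
Step 3: K1 = 49 / 5.3027 = 9.2

9.2


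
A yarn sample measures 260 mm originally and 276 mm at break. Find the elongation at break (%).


Formula: Elongation (%) = ((L_break - L0) / L0) * 100
Step 1: Extension = 276 - 260 = 16 mm
Step 2: Elongation = (16 / 260) * 100
Step 3: Elongation = 0.061538 * 100 = 6.1538% ≈ 6.2%

6.2%


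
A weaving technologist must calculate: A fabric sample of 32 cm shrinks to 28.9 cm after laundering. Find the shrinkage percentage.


Formula: Shrinkage% = ((L_before - L_after) / L_before) * 100
Step 1: Shrinkage = 32 - 28.9 = 3.1 cm
Step 2: Shrinkage% = (3.1 / 32) * 100
Step 3: Shrinkage% = 0.096875 * 100 = 9.6875% ≈ 9.7%

9.7%


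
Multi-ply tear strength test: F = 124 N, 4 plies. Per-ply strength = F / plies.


Formula: Per-ply strength = Total force / Number of plies
Per-ply = 124 N / 4
Per-ply = 31 N

31 N


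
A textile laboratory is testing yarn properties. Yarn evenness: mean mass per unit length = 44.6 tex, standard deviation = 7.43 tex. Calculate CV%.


Formula: CV% = (standard deviation / mean) * 100
Step 1: Ratio = 7.43 / 44.6 = 0.166592
Step 2: CV% = 0.166592 * 100 = 16.6592% ≈ 16.7%

16.7%


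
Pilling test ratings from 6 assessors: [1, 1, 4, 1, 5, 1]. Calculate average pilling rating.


Formula: Mean = sum / count
Sum = 1 + 1 + 4 + 1 + 5 + 1 = 13
Mean = 13 / 6 = 2.2

2.2


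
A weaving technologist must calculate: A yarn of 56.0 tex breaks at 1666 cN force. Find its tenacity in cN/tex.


Formula: Tenacity = Breaking force / Linear density
Tenacity = 1666 cN / 56.0 tex
Tenacity = 29.75 cN/tex

29.75 cN/tex


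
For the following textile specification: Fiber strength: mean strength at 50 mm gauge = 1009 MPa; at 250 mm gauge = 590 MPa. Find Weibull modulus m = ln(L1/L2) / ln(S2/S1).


Formula: m = ln(L1/L2) / ln(S2/S1)
Step 1: ln(L1/L2) = ln(50/250) = -1.60944
Step 2: S2/S1 = 590/1009 = 0.58474
Step 3: ln(S2/S1) = ln(0.58474) = -0.53659
Step 4: m = -1.60944 / -0.53659 = 3.00

3.00 (Weibull m)


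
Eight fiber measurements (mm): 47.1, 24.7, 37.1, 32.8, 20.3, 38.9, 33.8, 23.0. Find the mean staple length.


Formula: Mean = sum of lengths / count
Sum = 47.1 + 24.7 + 37.1 + 32.8 + 20.3 + 38.9 + 33.8 + 23.0
Sum = 257.7 mm
Mean = 257.7 / 8 = 32.21 mm

32.21 mm


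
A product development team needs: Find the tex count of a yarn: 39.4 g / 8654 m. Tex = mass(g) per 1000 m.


Formula: Tex = (mass_g / length_m) * 1000
Substituting: Tex = (39.4 / 8654) * 1000
Intermediate: 39.4 / 8654 = 0.00455281 g/m
Tex = 0.00455281 * 1000 = 4.55 tex

4.55 tex


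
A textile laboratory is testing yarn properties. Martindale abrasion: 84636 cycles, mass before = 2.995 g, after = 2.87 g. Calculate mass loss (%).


Formula: Mass loss% = ((m_before - m_after) / m_before) * 100
Step 1: Mass loss = 2.995 - 2.87 = 0.125 g
Step 2: Ratio = 0.125 / 2.995 = 0.0417362
Step 3: Mass loss% = 0.0417362 * 100 = 4.17362% ≈ 4.17%

4.17%


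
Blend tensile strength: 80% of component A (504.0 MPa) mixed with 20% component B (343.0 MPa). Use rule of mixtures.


Formula: Blend property = (fraction_A * property_A) + (fraction_B * property_B)
Step 1: Contribution A = 80/100 * 504.0 MPa = 403.2 MPa
Step 2: Contribution B = 20/100 * 343.0 MPa = 68.6 MPa
Step 3: Blend tensile strength = 403.2 + 68.6 = 471.8 MPa

471.8 MPa


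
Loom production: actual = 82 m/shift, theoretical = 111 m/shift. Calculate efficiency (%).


Formula: Efficiency% = (Actual output / Theoretical output) * 100
Efficiency% = (82 / 111) * 100
Efficiency% = 0.738739 * 100 = 73.8739% ≈ 73.9%

73.9%


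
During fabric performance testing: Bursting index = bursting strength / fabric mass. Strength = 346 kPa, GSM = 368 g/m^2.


Formula: Bursting Index = Bursting Strength / Fabric GSM
BI = 346 kPa / 368 g/m^2
BI = 0.940 kPa/(g/m^2)

0.940 kPa/(g/m^2)


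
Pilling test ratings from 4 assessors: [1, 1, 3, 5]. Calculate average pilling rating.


Formula: Mean = sum / count
Sum = 1 + 1 + 3 + 5 = 10
Mean = 10 / 4 = 2.5

2.5


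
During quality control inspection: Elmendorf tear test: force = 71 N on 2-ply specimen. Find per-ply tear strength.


Formula: Per-ply strength = Total force / Number of plies
Per-ply = 71 N / 2
Per-ply = 35.5 N

35.5 N


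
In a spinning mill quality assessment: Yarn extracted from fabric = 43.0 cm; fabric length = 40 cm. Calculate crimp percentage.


Formula: Crimp% = ((L_yarn - L_fabric) / L_fabric) * 100
Step 1: Extension = 43.0 - 40 = 3.0 cm
Step 2: Crimp% = (3.0 / 40) * 100
Step 3: Crimp% = 0.075 * 100 = 7.5%

7.5%


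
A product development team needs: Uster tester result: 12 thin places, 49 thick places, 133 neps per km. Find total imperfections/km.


Formula: Total = thin places + thick places + neps
Total = 12 + 49 + 133
Total = 194 imperfections/km

194 imperfections/km


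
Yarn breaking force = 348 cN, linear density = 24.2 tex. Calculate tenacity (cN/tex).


Formula: Tenacity = Breaking force / Linear density
Tenacity = 348 cN / 24.2 tex
Tenacity = 14.38 cN/tex

14.38 cN/tex


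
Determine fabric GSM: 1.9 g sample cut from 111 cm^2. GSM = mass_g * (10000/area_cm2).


Formula: GSM = mass_g / area_m2
Step 1: Convert area: 111 cm^2 = 111 / 10000 = 0.0111 m^2
Step 2: GSM = 1.9 g / 0.0111 m^2 = 171.2 g/m^2

171.2 g/m^2


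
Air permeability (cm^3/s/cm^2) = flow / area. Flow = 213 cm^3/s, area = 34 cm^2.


Formula: Air Permeability = Airflow / Test Area
AP = 213 cm^3/s / 34 cm^2
AP = 6.3 cm^3/s/cm^2

6.3 cm^3/s/cm^2


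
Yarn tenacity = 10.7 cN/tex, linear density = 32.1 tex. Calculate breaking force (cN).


Formula: Breaking force = Tenacity * Linear density
F = 10.7 cN/tex * 32.1 tex
F = 343.47 cN

343.47 cN


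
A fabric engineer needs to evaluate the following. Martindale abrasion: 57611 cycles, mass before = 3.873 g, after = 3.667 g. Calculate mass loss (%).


Formula: Mass loss% = ((m_before - m_after) / m_before) * 100
Step 1: Mass loss = 3.873 - 3.667 = 0.206 g
Step 2: Ratio = 0.206 / 3.873 = 0.0531887
Step 3: Mass loss% = 0.0531887 * 100 = 5.31887% ≈ 5.32%

5.32%


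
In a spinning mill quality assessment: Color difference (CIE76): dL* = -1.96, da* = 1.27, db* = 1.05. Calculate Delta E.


Formula: Delta E = sqrt(dL*^2 + da*^2 + db*^2)
Step 1: dL*^2 = (-1.96)^2 = 3.8416
Step 2: da*^2 = 1.27^2 = 1.6129
Step 3: db*^2 = 1.05^2 = 1.1025
Step 4: Sum = 3.8416 + 1.6129 + 1.1025 = 6.557
Step 5: Delta E = sqrt(6.557) = 2.56

2.56 Delta E


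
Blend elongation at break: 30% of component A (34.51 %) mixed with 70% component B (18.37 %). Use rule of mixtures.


Formula: Blend property = (fraction_A * property_A) + (fraction_B * property_B)
Step 1: Contribution A = 30/100 * 34.51 % = 10.353 %
Step 2: Contribution B = 70/100 * 18.37 % = 12.859 %
Step 3: Blend elongation at break = 10.353 + 12.859 = 23.212 %

23.212 %


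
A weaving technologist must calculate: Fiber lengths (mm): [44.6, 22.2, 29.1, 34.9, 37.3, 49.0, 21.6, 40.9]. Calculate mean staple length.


Formula: Mean = sum of lengths / count
Sum = 44.6 + 22.2 + 29.1 + 34.9 + 37.3 + 49.0 + 21.6 + 40.9
Sum = 279.6 mm
Mean = 279.6 / 8 = 34.95 mm

34.95 mm


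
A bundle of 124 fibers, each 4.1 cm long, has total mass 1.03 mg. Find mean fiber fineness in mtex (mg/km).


Formula: fineness (mtex) = mass (mg) / total length (km) = (mass_mg / total_length_m) * 1000
Step 1: Convert fiber length: 4.1 cm = 0.041 m
Step 2: Total fiber length = 124 * 0.041 = 5.084 m
Step 3: Linear density = 1.03 mg / 5.084 m = 0.2026 mg/m
Step 4: fineness = 0.2026 * 1000 = 202.6 mtex

202.6 mtex
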